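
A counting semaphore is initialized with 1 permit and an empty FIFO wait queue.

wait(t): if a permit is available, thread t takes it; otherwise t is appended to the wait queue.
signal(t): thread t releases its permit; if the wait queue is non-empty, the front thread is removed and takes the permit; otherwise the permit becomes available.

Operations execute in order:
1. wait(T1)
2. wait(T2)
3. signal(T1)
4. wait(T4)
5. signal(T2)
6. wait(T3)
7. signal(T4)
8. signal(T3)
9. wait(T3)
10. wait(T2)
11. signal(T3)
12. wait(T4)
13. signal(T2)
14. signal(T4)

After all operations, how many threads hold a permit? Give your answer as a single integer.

Answer: 0

Derivation:
Step 1: wait(T1) -> count=0 queue=[] holders={T1}
Step 2: wait(T2) -> count=0 queue=[T2] holders={T1}
Step 3: signal(T1) -> count=0 queue=[] holders={T2}
Step 4: wait(T4) -> count=0 queue=[T4] holders={T2}
Step 5: signal(T2) -> count=0 queue=[] holders={T4}
Step 6: wait(T3) -> count=0 queue=[T3] holders={T4}
Step 7: signal(T4) -> count=0 queue=[] holders={T3}
Step 8: signal(T3) -> count=1 queue=[] holders={none}
Step 9: wait(T3) -> count=0 queue=[] holders={T3}
Step 10: wait(T2) -> count=0 queue=[T2] holders={T3}
Step 11: signal(T3) -> count=0 queue=[] holders={T2}
Step 12: wait(T4) -> count=0 queue=[T4] holders={T2}
Step 13: signal(T2) -> count=0 queue=[] holders={T4}
Step 14: signal(T4) -> count=1 queue=[] holders={none}
Final holders: {none} -> 0 thread(s)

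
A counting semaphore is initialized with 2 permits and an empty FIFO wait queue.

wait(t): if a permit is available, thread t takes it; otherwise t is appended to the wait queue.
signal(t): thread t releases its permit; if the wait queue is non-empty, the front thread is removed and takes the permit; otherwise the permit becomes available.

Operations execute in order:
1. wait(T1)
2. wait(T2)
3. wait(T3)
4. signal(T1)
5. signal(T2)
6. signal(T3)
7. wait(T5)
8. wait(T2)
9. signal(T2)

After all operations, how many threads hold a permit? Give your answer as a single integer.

Step 1: wait(T1) -> count=1 queue=[] holders={T1}
Step 2: wait(T2) -> count=0 queue=[] holders={T1,T2}
Step 3: wait(T3) -> count=0 queue=[T3] holders={T1,T2}
Step 4: signal(T1) -> count=0 queue=[] holders={T2,T3}
Step 5: signal(T2) -> count=1 queue=[] holders={T3}
Step 6: signal(T3) -> count=2 queue=[] holders={none}
Step 7: wait(T5) -> count=1 queue=[] holders={T5}
Step 8: wait(T2) -> count=0 queue=[] holders={T2,T5}
Step 9: signal(T2) -> count=1 queue=[] holders={T5}
Final holders: {T5} -> 1 thread(s)

Answer: 1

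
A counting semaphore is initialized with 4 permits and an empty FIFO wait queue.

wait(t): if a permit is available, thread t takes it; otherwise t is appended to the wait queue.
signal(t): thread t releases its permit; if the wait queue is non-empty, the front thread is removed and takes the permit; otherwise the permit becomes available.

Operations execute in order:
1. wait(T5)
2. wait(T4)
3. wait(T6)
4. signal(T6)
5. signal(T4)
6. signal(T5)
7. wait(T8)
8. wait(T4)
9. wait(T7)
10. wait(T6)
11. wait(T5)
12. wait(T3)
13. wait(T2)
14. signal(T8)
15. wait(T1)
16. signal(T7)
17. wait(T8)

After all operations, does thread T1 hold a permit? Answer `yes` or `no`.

Step 1: wait(T5) -> count=3 queue=[] holders={T5}
Step 2: wait(T4) -> count=2 queue=[] holders={T4,T5}
Step 3: wait(T6) -> count=1 queue=[] holders={T4,T5,T6}
Step 4: signal(T6) -> count=2 queue=[] holders={T4,T5}
Step 5: signal(T4) -> count=3 queue=[] holders={T5}
Step 6: signal(T5) -> count=4 queue=[] holders={none}
Step 7: wait(T8) -> count=3 queue=[] holders={T8}
Step 8: wait(T4) -> count=2 queue=[] holders={T4,T8}
Step 9: wait(T7) -> count=1 queue=[] holders={T4,T7,T8}
Step 10: wait(T6) -> count=0 queue=[] holders={T4,T6,T7,T8}
Step 11: wait(T5) -> count=0 queue=[T5] holders={T4,T6,T7,T8}
Step 12: wait(T3) -> count=0 queue=[T5,T3] holders={T4,T6,T7,T8}
Step 13: wait(T2) -> count=0 queue=[T5,T3,T2] holders={T4,T6,T7,T8}
Step 14: signal(T8) -> count=0 queue=[T3,T2] holders={T4,T5,T6,T7}
Step 15: wait(T1) -> count=0 queue=[T3,T2,T1] holders={T4,T5,T6,T7}
Step 16: signal(T7) -> count=0 queue=[T2,T1] holders={T3,T4,T5,T6}
Step 17: wait(T8) -> count=0 queue=[T2,T1,T8] holders={T3,T4,T5,T6}
Final holders: {T3,T4,T5,T6} -> T1 not in holders

Answer: no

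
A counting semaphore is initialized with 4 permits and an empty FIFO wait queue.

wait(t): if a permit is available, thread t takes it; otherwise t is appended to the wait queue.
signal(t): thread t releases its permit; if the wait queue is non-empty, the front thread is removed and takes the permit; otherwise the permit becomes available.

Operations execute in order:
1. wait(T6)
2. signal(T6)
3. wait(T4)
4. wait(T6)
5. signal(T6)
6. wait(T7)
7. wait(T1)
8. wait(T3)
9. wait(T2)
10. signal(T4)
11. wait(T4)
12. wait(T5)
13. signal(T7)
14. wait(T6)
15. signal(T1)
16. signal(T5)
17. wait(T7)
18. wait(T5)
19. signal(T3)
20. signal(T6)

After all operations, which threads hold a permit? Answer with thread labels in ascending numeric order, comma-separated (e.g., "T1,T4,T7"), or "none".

Answer: T2,T4,T5,T7

Derivation:
Step 1: wait(T6) -> count=3 queue=[] holders={T6}
Step 2: signal(T6) -> count=4 queue=[] holders={none}
Step 3: wait(T4) -> count=3 queue=[] holders={T4}
Step 4: wait(T6) -> count=2 queue=[] holders={T4,T6}
Step 5: signal(T6) -> count=3 queue=[] holders={T4}
Step 6: wait(T7) -> count=2 queue=[] holders={T4,T7}
Step 7: wait(T1) -> count=1 queue=[] holders={T1,T4,T7}
Step 8: wait(T3) -> count=0 queue=[] holders={T1,T3,T4,T7}
Step 9: wait(T2) -> count=0 queue=[T2] holders={T1,T3,T4,T7}
Step 10: signal(T4) -> count=0 queue=[] holders={T1,T2,T3,T7}
Step 11: wait(T4) -> count=0 queue=[T4] holders={T1,T2,T3,T7}
Step 12: wait(T5) -> count=0 queue=[T4,T5] holders={T1,T2,T3,T7}
Step 13: signal(T7) -> count=0 queue=[T5] holders={T1,T2,T3,T4}
Step 14: wait(T6) -> count=0 queue=[T5,T6] holders={T1,T2,T3,T4}
Step 15: signal(T1) -> count=0 queue=[T6] holders={T2,T3,T4,T5}
Step 16: signal(T5) -> count=0 queue=[] holders={T2,T3,T4,T6}
Step 17: wait(T7) -> count=0 queue=[T7] holders={T2,T3,T4,T6}
Step 18: wait(T5) -> count=0 queue=[T7,T5] holders={T2,T3,T4,T6}
Step 19: signal(T3) -> count=0 queue=[T5] holders={T2,T4,T6,T7}
Step 20: signal(T6) -> count=0 queue=[] holders={T2,T4,T5,T7}
Final holders: T2,T4,T5,T7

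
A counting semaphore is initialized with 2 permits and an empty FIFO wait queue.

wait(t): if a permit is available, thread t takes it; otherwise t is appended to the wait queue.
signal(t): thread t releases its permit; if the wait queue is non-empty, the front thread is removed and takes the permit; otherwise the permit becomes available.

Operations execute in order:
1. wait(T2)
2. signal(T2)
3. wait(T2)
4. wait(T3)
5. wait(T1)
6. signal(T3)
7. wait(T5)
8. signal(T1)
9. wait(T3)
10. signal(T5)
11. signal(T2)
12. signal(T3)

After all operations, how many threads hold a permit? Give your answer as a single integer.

Step 1: wait(T2) -> count=1 queue=[] holders={T2}
Step 2: signal(T2) -> count=2 queue=[] holders={none}
Step 3: wait(T2) -> count=1 queue=[] holders={T2}
Step 4: wait(T3) -> count=0 queue=[] holders={T2,T3}
Step 5: wait(T1) -> count=0 queue=[T1] holders={T2,T3}
Step 6: signal(T3) -> count=0 queue=[] holders={T1,T2}
Step 7: wait(T5) -> count=0 queue=[T5] holders={T1,T2}
Step 8: signal(T1) -> count=0 queue=[] holders={T2,T5}
Step 9: wait(T3) -> count=0 queue=[T3] holders={T2,T5}
Step 10: signal(T5) -> count=0 queue=[] holders={T2,T3}
Step 11: signal(T2) -> count=1 queue=[] holders={T3}
Step 12: signal(T3) -> count=2 queue=[] holders={none}
Final holders: {none} -> 0 thread(s)

Answer: 0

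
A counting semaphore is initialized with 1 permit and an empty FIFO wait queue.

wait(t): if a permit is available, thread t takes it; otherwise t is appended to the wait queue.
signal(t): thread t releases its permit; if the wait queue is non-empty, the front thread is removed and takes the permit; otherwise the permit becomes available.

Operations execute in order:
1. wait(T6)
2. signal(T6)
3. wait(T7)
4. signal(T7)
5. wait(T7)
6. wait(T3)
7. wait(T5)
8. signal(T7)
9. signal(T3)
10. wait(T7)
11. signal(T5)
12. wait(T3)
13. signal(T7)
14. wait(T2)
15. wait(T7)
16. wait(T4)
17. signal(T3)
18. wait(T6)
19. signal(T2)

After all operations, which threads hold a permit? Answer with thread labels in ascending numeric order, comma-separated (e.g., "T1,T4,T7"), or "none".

Answer: T7

Derivation:
Step 1: wait(T6) -> count=0 queue=[] holders={T6}
Step 2: signal(T6) -> count=1 queue=[] holders={none}
Step 3: wait(T7) -> count=0 queue=[] holders={T7}
Step 4: signal(T7) -> count=1 queue=[] holders={none}
Step 5: wait(T7) -> count=0 queue=[] holders={T7}
Step 6: wait(T3) -> count=0 queue=[T3] holders={T7}
Step 7: wait(T5) -> count=0 queue=[T3,T5] holders={T7}
Step 8: signal(T7) -> count=0 queue=[T5] holders={T3}
Step 9: signal(T3) -> count=0 queue=[] holders={T5}
Step 10: wait(T7) -> count=0 queue=[T7] holders={T5}
Step 11: signal(T5) -> count=0 queue=[] holders={T7}
Step 12: wait(T3) -> count=0 queue=[T3] holders={T7}
Step 13: signal(T7) -> count=0 queue=[] holders={T3}
Step 14: wait(T2) -> count=0 queue=[T2] holders={T3}
Step 15: wait(T7) -> count=0 queue=[T2,T7] holders={T3}
Step 16: wait(T4) -> count=0 queue=[T2,T7,T4] holders={T3}
Step 17: signal(T3) -> count=0 queue=[T7,T4] holders={T2}
Step 18: wait(T6) -> count=0 queue=[T7,T4,T6] holders={T2}
Step 19: signal(T2) -> count=0 queue=[T4,T6] holders={T7}
Final holders: T7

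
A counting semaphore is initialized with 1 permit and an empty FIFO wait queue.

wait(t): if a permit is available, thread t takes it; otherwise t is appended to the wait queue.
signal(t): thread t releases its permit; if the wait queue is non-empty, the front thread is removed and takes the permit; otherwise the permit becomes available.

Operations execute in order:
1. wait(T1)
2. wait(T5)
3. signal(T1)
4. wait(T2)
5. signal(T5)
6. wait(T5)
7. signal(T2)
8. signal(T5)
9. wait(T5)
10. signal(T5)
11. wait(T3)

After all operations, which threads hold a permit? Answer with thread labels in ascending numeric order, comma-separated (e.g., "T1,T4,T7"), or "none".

Step 1: wait(T1) -> count=0 queue=[] holders={T1}
Step 2: wait(T5) -> count=0 queue=[T5] holders={T1}
Step 3: signal(T1) -> count=0 queue=[] holders={T5}
Step 4: wait(T2) -> count=0 queue=[T2] holders={T5}
Step 5: signal(T5) -> count=0 queue=[] holders={T2}
Step 6: wait(T5) -> count=0 queue=[T5] holders={T2}
Step 7: signal(T2) -> count=0 queue=[] holders={T5}
Step 8: signal(T5) -> count=1 queue=[] holders={none}
Step 9: wait(T5) -> count=0 queue=[] holders={T5}
Step 10: signal(T5) -> count=1 queue=[] holders={none}
Step 11: wait(T3) -> count=0 queue=[] holders={T3}
Final holders: T3

Answer: T3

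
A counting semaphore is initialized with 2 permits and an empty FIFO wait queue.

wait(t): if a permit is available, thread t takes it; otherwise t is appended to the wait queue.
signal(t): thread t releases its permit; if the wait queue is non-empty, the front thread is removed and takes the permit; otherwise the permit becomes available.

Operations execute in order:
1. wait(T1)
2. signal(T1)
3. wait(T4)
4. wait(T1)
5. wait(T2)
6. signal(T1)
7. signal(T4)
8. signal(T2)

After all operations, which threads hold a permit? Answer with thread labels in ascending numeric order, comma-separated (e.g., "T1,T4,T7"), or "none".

Answer: none

Derivation:
Step 1: wait(T1) -> count=1 queue=[] holders={T1}
Step 2: signal(T1) -> count=2 queue=[] holders={none}
Step 3: wait(T4) -> count=1 queue=[] holders={T4}
Step 4: wait(T1) -> count=0 queue=[] holders={T1,T4}
Step 5: wait(T2) -> count=0 queue=[T2] holders={T1,T4}
Step 6: signal(T1) -> count=0 queue=[] holders={T2,T4}
Step 7: signal(T4) -> count=1 queue=[] holders={T2}
Step 8: signal(T2) -> count=2 queue=[] holders={none}
Final holders: none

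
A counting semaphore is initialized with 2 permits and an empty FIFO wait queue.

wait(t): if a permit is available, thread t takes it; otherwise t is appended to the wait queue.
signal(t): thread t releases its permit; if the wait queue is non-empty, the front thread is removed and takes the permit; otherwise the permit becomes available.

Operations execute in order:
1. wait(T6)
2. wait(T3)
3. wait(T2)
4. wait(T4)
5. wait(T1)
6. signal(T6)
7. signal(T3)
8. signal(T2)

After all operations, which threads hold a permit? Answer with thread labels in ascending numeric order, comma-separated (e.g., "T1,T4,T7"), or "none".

Step 1: wait(T6) -> count=1 queue=[] holders={T6}
Step 2: wait(T3) -> count=0 queue=[] holders={T3,T6}
Step 3: wait(T2) -> count=0 queue=[T2] holders={T3,T6}
Step 4: wait(T4) -> count=0 queue=[T2,T4] holders={T3,T6}
Step 5: wait(T1) -> count=0 queue=[T2,T4,T1] holders={T3,T6}
Step 6: signal(T6) -> count=0 queue=[T4,T1] holders={T2,T3}
Step 7: signal(T3) -> count=0 queue=[T1] holders={T2,T4}
Step 8: signal(T2) -> count=0 queue=[] holders={T1,T4}
Final holders: T1,T4

Answer: T1,T4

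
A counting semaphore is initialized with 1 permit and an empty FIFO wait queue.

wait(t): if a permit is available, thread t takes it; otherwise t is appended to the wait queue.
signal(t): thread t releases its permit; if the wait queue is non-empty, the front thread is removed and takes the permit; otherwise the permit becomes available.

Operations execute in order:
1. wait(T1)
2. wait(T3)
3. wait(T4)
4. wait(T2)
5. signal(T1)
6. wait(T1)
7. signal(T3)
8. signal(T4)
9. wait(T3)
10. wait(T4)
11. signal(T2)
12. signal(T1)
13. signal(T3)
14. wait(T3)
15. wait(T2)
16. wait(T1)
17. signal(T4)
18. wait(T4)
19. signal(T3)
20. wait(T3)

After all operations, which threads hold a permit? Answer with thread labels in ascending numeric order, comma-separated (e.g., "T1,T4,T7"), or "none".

Step 1: wait(T1) -> count=0 queue=[] holders={T1}
Step 2: wait(T3) -> count=0 queue=[T3] holders={T1}
Step 3: wait(T4) -> count=0 queue=[T3,T4] holders={T1}
Step 4: wait(T2) -> count=0 queue=[T3,T4,T2] holders={T1}
Step 5: signal(T1) -> count=0 queue=[T4,T2] holders={T3}
Step 6: wait(T1) -> count=0 queue=[T4,T2,T1] holders={T3}
Step 7: signal(T3) -> count=0 queue=[T2,T1] holders={T4}
Step 8: signal(T4) -> count=0 queue=[T1] holders={T2}
Step 9: wait(T3) -> count=0 queue=[T1,T3] holders={T2}
Step 10: wait(T4) -> count=0 queue=[T1,T3,T4] holders={T2}
Step 11: signal(T2) -> count=0 queue=[T3,T4] holders={T1}
Step 12: signal(T1) -> count=0 queue=[T4] holders={T3}
Step 13: signal(T3) -> count=0 queue=[] holders={T4}
Step 14: wait(T3) -> count=0 queue=[T3] holders={T4}
Step 15: wait(T2) -> count=0 queue=[T3,T2] holders={T4}
Step 16: wait(T1) -> count=0 queue=[T3,T2,T1] holders={T4}
Step 17: signal(T4) -> count=0 queue=[T2,T1] holders={T3}
Step 18: wait(T4) -> count=0 queue=[T2,T1,T4] holders={T3}
Step 19: signal(T3) -> count=0 queue=[T1,T4] holders={T2}
Step 20: wait(T3) -> count=0 queue=[T1,T4,T3] holders={T2}
Final holders: T2

Answer: T2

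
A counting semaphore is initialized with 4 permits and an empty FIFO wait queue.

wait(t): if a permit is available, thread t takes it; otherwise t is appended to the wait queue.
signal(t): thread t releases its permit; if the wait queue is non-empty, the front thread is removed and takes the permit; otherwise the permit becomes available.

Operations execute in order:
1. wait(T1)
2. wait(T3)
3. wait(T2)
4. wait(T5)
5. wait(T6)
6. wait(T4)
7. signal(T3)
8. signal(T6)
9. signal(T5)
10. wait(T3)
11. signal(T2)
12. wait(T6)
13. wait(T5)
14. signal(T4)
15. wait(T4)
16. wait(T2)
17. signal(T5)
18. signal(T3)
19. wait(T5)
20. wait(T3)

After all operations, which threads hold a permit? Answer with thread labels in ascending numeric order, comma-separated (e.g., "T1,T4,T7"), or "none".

Answer: T1,T2,T4,T6

Derivation:
Step 1: wait(T1) -> count=3 queue=[] holders={T1}
Step 2: wait(T3) -> count=2 queue=[] holders={T1,T3}
Step 3: wait(T2) -> count=1 queue=[] holders={T1,T2,T3}
Step 4: wait(T5) -> count=0 queue=[] holders={T1,T2,T3,T5}
Step 5: wait(T6) -> count=0 queue=[T6] holders={T1,T2,T3,T5}
Step 6: wait(T4) -> count=0 queue=[T6,T4] holders={T1,T2,T3,T5}
Step 7: signal(T3) -> count=0 queue=[T4] holders={T1,T2,T5,T6}
Step 8: signal(T6) -> count=0 queue=[] holders={T1,T2,T4,T5}
Step 9: signal(T5) -> count=1 queue=[] holders={T1,T2,T4}
Step 10: wait(T3) -> count=0 queue=[] holders={T1,T2,T3,T4}
Step 11: signal(T2) -> count=1 queue=[] holders={T1,T3,T4}
Step 12: wait(T6) -> count=0 queue=[] holders={T1,T3,T4,T6}
Step 13: wait(T5) -> count=0 queue=[T5] holders={T1,T3,T4,T6}
Step 14: signal(T4) -> count=0 queue=[] holders={T1,T3,T5,T6}
Step 15: wait(T4) -> count=0 queue=[T4] holders={T1,T3,T5,T6}
Step 16: wait(T2) -> count=0 queue=[T4,T2] holders={T1,T3,T5,T6}
Step 17: signal(T5) -> count=0 queue=[T2] holders={T1,T3,T4,T6}
Step 18: signal(T3) -> count=0 queue=[] holders={T1,T2,T4,T6}
Step 19: wait(T5) -> count=0 queue=[T5] holders={T1,T2,T4,T6}
Step 20: wait(T3) -> count=0 queue=[T5,T3] holders={T1,T2,T4,T6}
Final holders: T1,T2,T4,T6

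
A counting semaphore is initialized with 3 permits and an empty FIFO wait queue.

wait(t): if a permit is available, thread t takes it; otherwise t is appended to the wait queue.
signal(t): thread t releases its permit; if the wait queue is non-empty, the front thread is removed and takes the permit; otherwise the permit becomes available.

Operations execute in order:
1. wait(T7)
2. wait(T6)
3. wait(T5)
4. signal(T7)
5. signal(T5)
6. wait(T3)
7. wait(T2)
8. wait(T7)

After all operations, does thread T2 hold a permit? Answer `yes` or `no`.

Step 1: wait(T7) -> count=2 queue=[] holders={T7}
Step 2: wait(T6) -> count=1 queue=[] holders={T6,T7}
Step 3: wait(T5) -> count=0 queue=[] holders={T5,T6,T7}
Step 4: signal(T7) -> count=1 queue=[] holders={T5,T6}
Step 5: signal(T5) -> count=2 queue=[] holders={T6}
Step 6: wait(T3) -> count=1 queue=[] holders={T3,T6}
Step 7: wait(T2) -> count=0 queue=[] holders={T2,T3,T6}
Step 8: wait(T7) -> count=0 queue=[T7] holders={T2,T3,T6}
Final holders: {T2,T3,T6} -> T2 in holders

Answer: yes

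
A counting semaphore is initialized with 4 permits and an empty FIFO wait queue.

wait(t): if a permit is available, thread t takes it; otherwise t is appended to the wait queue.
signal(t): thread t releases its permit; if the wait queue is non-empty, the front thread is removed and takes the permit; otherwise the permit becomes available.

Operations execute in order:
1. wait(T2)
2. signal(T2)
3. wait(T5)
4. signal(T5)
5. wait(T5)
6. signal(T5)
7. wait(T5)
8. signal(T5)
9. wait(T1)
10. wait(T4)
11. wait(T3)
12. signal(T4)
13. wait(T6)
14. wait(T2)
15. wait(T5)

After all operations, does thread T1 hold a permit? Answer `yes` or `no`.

Step 1: wait(T2) -> count=3 queue=[] holders={T2}
Step 2: signal(T2) -> count=4 queue=[] holders={none}
Step 3: wait(T5) -> count=3 queue=[] holders={T5}
Step 4: signal(T5) -> count=4 queue=[] holders={none}
Step 5: wait(T5) -> count=3 queue=[] holders={T5}
Step 6: signal(T5) -> count=4 queue=[] holders={none}
Step 7: wait(T5) -> count=3 queue=[] holders={T5}
Step 8: signal(T5) -> count=4 queue=[] holders={none}
Step 9: wait(T1) -> count=3 queue=[] holders={T1}
Step 10: wait(T4) -> count=2 queue=[] holders={T1,T4}
Step 11: wait(T3) -> count=1 queue=[] holders={T1,T3,T4}
Step 12: signal(T4) -> count=2 queue=[] holders={T1,T3}
Step 13: wait(T6) -> count=1 queue=[] holders={T1,T3,T6}
Step 14: wait(T2) -> count=0 queue=[] holders={T1,T2,T3,T6}
Step 15: wait(T5) -> count=0 queue=[T5] holders={T1,T2,T3,T6}
Final holders: {T1,T2,T3,T6} -> T1 in holders

Answer: yes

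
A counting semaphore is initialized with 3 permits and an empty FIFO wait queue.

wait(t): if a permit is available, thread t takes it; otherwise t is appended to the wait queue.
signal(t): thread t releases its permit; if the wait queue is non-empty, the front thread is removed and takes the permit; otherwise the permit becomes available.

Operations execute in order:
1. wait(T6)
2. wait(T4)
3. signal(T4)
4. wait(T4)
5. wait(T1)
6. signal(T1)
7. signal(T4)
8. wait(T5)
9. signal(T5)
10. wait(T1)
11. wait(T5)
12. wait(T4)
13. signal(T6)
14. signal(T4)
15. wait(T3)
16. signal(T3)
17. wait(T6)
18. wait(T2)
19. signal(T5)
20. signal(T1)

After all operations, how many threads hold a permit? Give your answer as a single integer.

Step 1: wait(T6) -> count=2 queue=[] holders={T6}
Step 2: wait(T4) -> count=1 queue=[] holders={T4,T6}
Step 3: signal(T4) -> count=2 queue=[] holders={T6}
Step 4: wait(T4) -> count=1 queue=[] holders={T4,T6}
Step 5: wait(T1) -> count=0 queue=[] holders={T1,T4,T6}
Step 6: signal(T1) -> count=1 queue=[] holders={T4,T6}
Step 7: signal(T4) -> count=2 queue=[] holders={T6}
Step 8: wait(T5) -> count=1 queue=[] holders={T5,T6}
Step 9: signal(T5) -> count=2 queue=[] holders={T6}
Step 10: wait(T1) -> count=1 queue=[] holders={T1,T6}
Step 11: wait(T5) -> count=0 queue=[] holders={T1,T5,T6}
Step 12: wait(T4) -> count=0 queue=[T4] holders={T1,T5,T6}
Step 13: signal(T6) -> count=0 queue=[] holders={T1,T4,T5}
Step 14: signal(T4) -> count=1 queue=[] holders={T1,T5}
Step 15: wait(T3) -> count=0 queue=[] holders={T1,T3,T5}
Step 16: signal(T3) -> count=1 queue=[] holders={T1,T5}
Step 17: wait(T6) -> count=0 queue=[] holders={T1,T5,T6}
Step 18: wait(T2) -> count=0 queue=[T2] holders={T1,T5,T6}
Step 19: signal(T5) -> count=0 queue=[] holders={T1,T2,T6}
Step 20: signal(T1) -> count=1 queue=[] holders={T2,T6}
Final holders: {T2,T6} -> 2 thread(s)

Answer: 2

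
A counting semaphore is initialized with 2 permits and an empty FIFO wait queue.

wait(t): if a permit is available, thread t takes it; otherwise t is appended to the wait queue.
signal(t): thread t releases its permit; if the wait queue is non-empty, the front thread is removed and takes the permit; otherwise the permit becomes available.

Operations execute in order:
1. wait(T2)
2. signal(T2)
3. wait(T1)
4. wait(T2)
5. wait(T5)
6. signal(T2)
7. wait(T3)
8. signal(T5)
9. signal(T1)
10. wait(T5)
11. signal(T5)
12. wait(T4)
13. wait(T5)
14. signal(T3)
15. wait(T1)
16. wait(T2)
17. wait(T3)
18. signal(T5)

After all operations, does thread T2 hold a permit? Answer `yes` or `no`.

Answer: no

Derivation:
Step 1: wait(T2) -> count=1 queue=[] holders={T2}
Step 2: signal(T2) -> count=2 queue=[] holders={none}
Step 3: wait(T1) -> count=1 queue=[] holders={T1}
Step 4: wait(T2) -> count=0 queue=[] holders={T1,T2}
Step 5: wait(T5) -> count=0 queue=[T5] holders={T1,T2}
Step 6: signal(T2) -> count=0 queue=[] holders={T1,T5}
Step 7: wait(T3) -> count=0 queue=[T3] holders={T1,T5}
Step 8: signal(T5) -> count=0 queue=[] holders={T1,T3}
Step 9: signal(T1) -> count=1 queue=[] holders={T3}
Step 10: wait(T5) -> count=0 queue=[] holders={T3,T5}
Step 11: signal(T5) -> count=1 queue=[] holders={T3}
Step 12: wait(T4) -> count=0 queue=[] holders={T3,T4}
Step 13: wait(T5) -> count=0 queue=[T5] holders={T3,T4}
Step 14: signal(T3) -> count=0 queue=[] holders={T4,T5}
Step 15: wait(T1) -> count=0 queue=[T1] holders={T4,T5}
Step 16: wait(T2) -> count=0 queue=[T1,T2] holders={T4,T5}
Step 17: wait(T3) -> count=0 queue=[T1,T2,T3] holders={T4,T5}
Step 18: signal(T5) -> count=0 queue=[T2,T3] holders={T1,T4}
Final holders: {T1,T4} -> T2 not in holders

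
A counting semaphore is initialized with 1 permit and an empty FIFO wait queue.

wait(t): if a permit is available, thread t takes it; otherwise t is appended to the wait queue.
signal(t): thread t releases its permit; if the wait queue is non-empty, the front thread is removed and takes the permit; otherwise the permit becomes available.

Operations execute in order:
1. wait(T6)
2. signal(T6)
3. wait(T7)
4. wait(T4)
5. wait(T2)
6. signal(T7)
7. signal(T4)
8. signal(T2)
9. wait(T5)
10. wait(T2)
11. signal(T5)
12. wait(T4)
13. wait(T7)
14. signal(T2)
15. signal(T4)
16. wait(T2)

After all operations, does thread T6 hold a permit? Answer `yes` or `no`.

Step 1: wait(T6) -> count=0 queue=[] holders={T6}
Step 2: signal(T6) -> count=1 queue=[] holders={none}
Step 3: wait(T7) -> count=0 queue=[] holders={T7}
Step 4: wait(T4) -> count=0 queue=[T4] holders={T7}
Step 5: wait(T2) -> count=0 queue=[T4,T2] holders={T7}
Step 6: signal(T7) -> count=0 queue=[T2] holders={T4}
Step 7: signal(T4) -> count=0 queue=[] holders={T2}
Step 8: signal(T2) -> count=1 queue=[] holders={none}
Step 9: wait(T5) -> count=0 queue=[] holders={T5}
Step 10: wait(T2) -> count=0 queue=[T2] holders={T5}
Step 11: signal(T5) -> count=0 queue=[] holders={T2}
Step 12: wait(T4) -> count=0 queue=[T4] holders={T2}
Step 13: wait(T7) -> count=0 queue=[T4,T7] holders={T2}
Step 14: signal(T2) -> count=0 queue=[T7] holders={T4}
Step 15: signal(T4) -> count=0 queue=[] holders={T7}
Step 16: wait(T2) -> count=0 queue=[T2] holders={T7}
Final holders: {T7} -> T6 not in holders

Answer: no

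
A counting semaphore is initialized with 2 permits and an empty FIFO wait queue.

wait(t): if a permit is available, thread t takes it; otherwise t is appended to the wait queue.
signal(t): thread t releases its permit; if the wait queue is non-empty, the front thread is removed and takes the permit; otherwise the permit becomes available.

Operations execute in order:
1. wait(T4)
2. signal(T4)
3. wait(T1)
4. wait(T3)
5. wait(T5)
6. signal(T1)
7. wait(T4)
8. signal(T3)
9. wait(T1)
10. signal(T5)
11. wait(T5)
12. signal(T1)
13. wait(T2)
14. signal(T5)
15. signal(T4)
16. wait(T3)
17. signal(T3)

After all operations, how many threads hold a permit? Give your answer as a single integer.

Step 1: wait(T4) -> count=1 queue=[] holders={T4}
Step 2: signal(T4) -> count=2 queue=[] holders={none}
Step 3: wait(T1) -> count=1 queue=[] holders={T1}
Step 4: wait(T3) -> count=0 queue=[] holders={T1,T3}
Step 5: wait(T5) -> count=0 queue=[T5] holders={T1,T3}
Step 6: signal(T1) -> count=0 queue=[] holders={T3,T5}
Step 7: wait(T4) -> count=0 queue=[T4] holders={T3,T5}
Step 8: signal(T3) -> count=0 queue=[] holders={T4,T5}
Step 9: wait(T1) -> count=0 queue=[T1] holders={T4,T5}
Step 10: signal(T5) -> count=0 queue=[] holders={T1,T4}
Step 11: wait(T5) -> count=0 queue=[T5] holders={T1,T4}
Step 12: signal(T1) -> count=0 queue=[] holders={T4,T5}
Step 13: wait(T2) -> count=0 queue=[T2] holders={T4,T5}
Step 14: signal(T5) -> count=0 queue=[] holders={T2,T4}
Step 15: signal(T4) -> count=1 queue=[] holders={T2}
Step 16: wait(T3) -> count=0 queue=[] holders={T2,T3}
Step 17: signal(T3) -> count=1 queue=[] holders={T2}
Final holders: {T2} -> 1 thread(s)

Answer: 1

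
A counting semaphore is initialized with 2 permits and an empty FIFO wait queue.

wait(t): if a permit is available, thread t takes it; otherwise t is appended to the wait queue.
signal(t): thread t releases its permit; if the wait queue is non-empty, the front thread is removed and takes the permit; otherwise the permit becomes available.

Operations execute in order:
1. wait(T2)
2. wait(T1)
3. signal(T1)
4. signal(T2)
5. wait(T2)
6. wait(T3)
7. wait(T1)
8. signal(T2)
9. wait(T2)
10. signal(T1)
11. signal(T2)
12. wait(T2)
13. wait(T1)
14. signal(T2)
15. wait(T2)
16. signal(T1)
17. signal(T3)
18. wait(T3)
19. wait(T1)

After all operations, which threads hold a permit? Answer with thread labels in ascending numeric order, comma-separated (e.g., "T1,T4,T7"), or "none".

Step 1: wait(T2) -> count=1 queue=[] holders={T2}
Step 2: wait(T1) -> count=0 queue=[] holders={T1,T2}
Step 3: signal(T1) -> count=1 queue=[] holders={T2}
Step 4: signal(T2) -> count=2 queue=[] holders={none}
Step 5: wait(T2) -> count=1 queue=[] holders={T2}
Step 6: wait(T3) -> count=0 queue=[] holders={T2,T3}
Step 7: wait(T1) -> count=0 queue=[T1] holders={T2,T3}
Step 8: signal(T2) -> count=0 queue=[] holders={T1,T3}
Step 9: wait(T2) -> count=0 queue=[T2] holders={T1,T3}
Step 10: signal(T1) -> count=0 queue=[] holders={T2,T3}
Step 11: signal(T2) -> count=1 queue=[] holders={T3}
Step 12: wait(T2) -> count=0 queue=[] holders={T2,T3}
Step 13: wait(T1) -> count=0 queue=[T1] holders={T2,T3}
Step 14: signal(T2) -> count=0 queue=[] holders={T1,T3}
Step 15: wait(T2) -> count=0 queue=[T2] holders={T1,T3}
Step 16: signal(T1) -> count=0 queue=[] holders={T2,T3}
Step 17: signal(T3) -> count=1 queue=[] holders={T2}
Step 18: wait(T3) -> count=0 queue=[] holders={T2,T3}
Step 19: wait(T1) -> count=0 queue=[T1] holders={T2,T3}
Final holders: T2,T3

Answer: T2,T3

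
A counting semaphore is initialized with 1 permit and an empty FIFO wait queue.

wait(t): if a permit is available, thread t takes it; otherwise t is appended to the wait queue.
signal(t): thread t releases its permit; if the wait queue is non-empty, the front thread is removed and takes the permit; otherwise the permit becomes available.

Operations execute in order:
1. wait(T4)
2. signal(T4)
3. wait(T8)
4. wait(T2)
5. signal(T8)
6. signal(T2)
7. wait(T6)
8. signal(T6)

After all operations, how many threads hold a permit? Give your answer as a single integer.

Step 1: wait(T4) -> count=0 queue=[] holders={T4}
Step 2: signal(T4) -> count=1 queue=[] holders={none}
Step 3: wait(T8) -> count=0 queue=[] holders={T8}
Step 4: wait(T2) -> count=0 queue=[T2] holders={T8}
Step 5: signal(T8) -> count=0 queue=[] holders={T2}
Step 6: signal(T2) -> count=1 queue=[] holders={none}
Step 7: wait(T6) -> count=0 queue=[] holders={T6}
Step 8: signal(T6) -> count=1 queue=[] holders={none}
Final holders: {none} -> 0 thread(s)

Answer: 0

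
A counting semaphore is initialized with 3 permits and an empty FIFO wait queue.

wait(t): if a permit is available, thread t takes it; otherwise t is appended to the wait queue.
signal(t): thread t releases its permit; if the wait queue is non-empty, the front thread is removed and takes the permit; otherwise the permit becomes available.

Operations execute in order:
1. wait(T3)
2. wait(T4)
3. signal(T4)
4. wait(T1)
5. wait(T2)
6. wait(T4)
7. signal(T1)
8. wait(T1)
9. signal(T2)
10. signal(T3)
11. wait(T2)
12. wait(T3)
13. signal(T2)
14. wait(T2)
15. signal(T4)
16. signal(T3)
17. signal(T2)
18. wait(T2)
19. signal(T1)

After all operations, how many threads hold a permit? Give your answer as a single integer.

Answer: 1

Derivation:
Step 1: wait(T3) -> count=2 queue=[] holders={T3}
Step 2: wait(T4) -> count=1 queue=[] holders={T3,T4}
Step 3: signal(T4) -> count=2 queue=[] holders={T3}
Step 4: wait(T1) -> count=1 queue=[] holders={T1,T3}
Step 5: wait(T2) -> count=0 queue=[] holders={T1,T2,T3}
Step 6: wait(T4) -> count=0 queue=[T4] holders={T1,T2,T3}
Step 7: signal(T1) -> count=0 queue=[] holders={T2,T3,T4}
Step 8: wait(T1) -> count=0 queue=[T1] holders={T2,T3,T4}
Step 9: signal(T2) -> count=0 queue=[] holders={T1,T3,T4}
Step 10: signal(T3) -> count=1 queue=[] holders={T1,T4}
Step 11: wait(T2) -> count=0 queue=[] holders={T1,T2,T4}
Step 12: wait(T3) -> count=0 queue=[T3] holders={T1,T2,T4}
Step 13: signal(T2) -> count=0 queue=[] holders={T1,T3,T4}
Step 14: wait(T2) -> count=0 queue=[T2] holders={T1,T3,T4}
Step 15: signal(T4) -> count=0 queue=[] holders={T1,T2,T3}
Step 16: signal(T3) -> count=1 queue=[] holders={T1,T2}
Step 17: signal(T2) -> count=2 queue=[] holders={T1}
Step 18: wait(T2) -> count=1 queue=[] holders={T1,T2}
Step 19: signal(T1) -> count=2 queue=[] holders={T2}
Final holders: {T2} -> 1 thread(s)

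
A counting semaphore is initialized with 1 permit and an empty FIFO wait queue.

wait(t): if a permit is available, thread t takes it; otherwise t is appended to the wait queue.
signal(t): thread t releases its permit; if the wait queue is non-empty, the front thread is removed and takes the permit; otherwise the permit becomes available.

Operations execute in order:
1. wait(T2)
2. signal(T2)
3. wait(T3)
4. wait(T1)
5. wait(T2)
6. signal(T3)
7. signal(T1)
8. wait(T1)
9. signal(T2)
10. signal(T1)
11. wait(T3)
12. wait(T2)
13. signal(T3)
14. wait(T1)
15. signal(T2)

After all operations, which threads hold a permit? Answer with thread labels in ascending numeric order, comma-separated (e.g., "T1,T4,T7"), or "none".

Answer: T1

Derivation:
Step 1: wait(T2) -> count=0 queue=[] holders={T2}
Step 2: signal(T2) -> count=1 queue=[] holders={none}
Step 3: wait(T3) -> count=0 queue=[] holders={T3}
Step 4: wait(T1) -> count=0 queue=[T1] holders={T3}
Step 5: wait(T2) -> count=0 queue=[T1,T2] holders={T3}
Step 6: signal(T3) -> count=0 queue=[T2] holders={T1}
Step 7: signal(T1) -> count=0 queue=[] holders={T2}
Step 8: wait(T1) -> count=0 queue=[T1] holders={T2}
Step 9: signal(T2) -> count=0 queue=[] holders={T1}
Step 10: signal(T1) -> count=1 queue=[] holders={none}
Step 11: wait(T3) -> count=0 queue=[] holders={T3}
Step 12: wait(T2) -> count=0 queue=[T2] holders={T3}
Step 13: signal(T3) -> count=0 queue=[] holders={T2}
Step 14: wait(T1) -> count=0 queue=[T1] holders={T2}
Step 15: signal(T2) -> count=0 queue=[] holders={T1}
Final holders: T1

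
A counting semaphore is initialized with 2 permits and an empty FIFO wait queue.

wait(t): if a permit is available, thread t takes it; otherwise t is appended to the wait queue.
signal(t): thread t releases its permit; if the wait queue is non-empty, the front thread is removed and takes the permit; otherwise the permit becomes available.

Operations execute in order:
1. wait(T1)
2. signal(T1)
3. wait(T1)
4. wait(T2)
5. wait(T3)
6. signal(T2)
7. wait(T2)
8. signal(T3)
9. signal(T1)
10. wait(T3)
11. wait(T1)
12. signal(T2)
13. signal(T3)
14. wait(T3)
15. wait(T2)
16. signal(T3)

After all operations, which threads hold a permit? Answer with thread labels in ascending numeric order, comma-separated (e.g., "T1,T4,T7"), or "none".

Step 1: wait(T1) -> count=1 queue=[] holders={T1}
Step 2: signal(T1) -> count=2 queue=[] holders={none}
Step 3: wait(T1) -> count=1 queue=[] holders={T1}
Step 4: wait(T2) -> count=0 queue=[] holders={T1,T2}
Step 5: wait(T3) -> count=0 queue=[T3] holders={T1,T2}
Step 6: signal(T2) -> count=0 queue=[] holders={T1,T3}
Step 7: wait(T2) -> count=0 queue=[T2] holders={T1,T3}
Step 8: signal(T3) -> count=0 queue=[] holders={T1,T2}
Step 9: signal(T1) -> count=1 queue=[] holders={T2}
Step 10: wait(T3) -> count=0 queue=[] holders={T2,T3}
Step 11: wait(T1) -> count=0 queue=[T1] holders={T2,T3}
Step 12: signal(T2) -> count=0 queue=[] holders={T1,T3}
Step 13: signal(T3) -> count=1 queue=[] holders={T1}
Step 14: wait(T3) -> count=0 queue=[] holders={T1,T3}
Step 15: wait(T2) -> count=0 queue=[T2] holders={T1,T3}
Step 16: signal(T3) -> count=0 queue=[] holders={T1,T2}
Final holders: T1,T2

Answer: T1,T2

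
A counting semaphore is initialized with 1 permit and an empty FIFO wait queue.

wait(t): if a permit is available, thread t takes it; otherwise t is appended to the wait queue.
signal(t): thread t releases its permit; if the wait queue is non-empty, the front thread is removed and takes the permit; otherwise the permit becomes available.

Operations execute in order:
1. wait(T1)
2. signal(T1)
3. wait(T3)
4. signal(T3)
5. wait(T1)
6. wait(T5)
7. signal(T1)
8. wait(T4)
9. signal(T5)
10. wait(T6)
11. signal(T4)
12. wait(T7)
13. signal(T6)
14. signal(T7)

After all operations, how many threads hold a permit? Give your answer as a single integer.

Step 1: wait(T1) -> count=0 queue=[] holders={T1}
Step 2: signal(T1) -> count=1 queue=[] holders={none}
Step 3: wait(T3) -> count=0 queue=[] holders={T3}
Step 4: signal(T3) -> count=1 queue=[] holders={none}
Step 5: wait(T1) -> count=0 queue=[] holders={T1}
Step 6: wait(T5) -> count=0 queue=[T5] holders={T1}
Step 7: signal(T1) -> count=0 queue=[] holders={T5}
Step 8: wait(T4) -> count=0 queue=[T4] holders={T5}
Step 9: signal(T5) -> count=0 queue=[] holders={T4}
Step 10: wait(T6) -> count=0 queue=[T6] holders={T4}
Step 11: signal(T4) -> count=0 queue=[] holders={T6}
Step 12: wait(T7) -> count=0 queue=[T7] holders={T6}
Step 13: signal(T6) -> count=0 queue=[] holders={T7}
Step 14: signal(T7) -> count=1 queue=[] holders={none}
Final holders: {none} -> 0 thread(s)

Answer: 0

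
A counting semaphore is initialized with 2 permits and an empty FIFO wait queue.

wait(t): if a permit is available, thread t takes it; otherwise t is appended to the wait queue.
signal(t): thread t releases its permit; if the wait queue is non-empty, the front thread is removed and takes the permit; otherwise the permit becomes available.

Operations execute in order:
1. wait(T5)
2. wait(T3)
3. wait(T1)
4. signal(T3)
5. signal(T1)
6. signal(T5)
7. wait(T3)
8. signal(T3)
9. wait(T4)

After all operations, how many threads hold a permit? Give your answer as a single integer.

Step 1: wait(T5) -> count=1 queue=[] holders={T5}
Step 2: wait(T3) -> count=0 queue=[] holders={T3,T5}
Step 3: wait(T1) -> count=0 queue=[T1] holders={T3,T5}
Step 4: signal(T3) -> count=0 queue=[] holders={T1,T5}
Step 5: signal(T1) -> count=1 queue=[] holders={T5}
Step 6: signal(T5) -> count=2 queue=[] holders={none}
Step 7: wait(T3) -> count=1 queue=[] holders={T3}
Step 8: signal(T3) -> count=2 queue=[] holders={none}
Step 9: wait(T4) -> count=1 queue=[] holders={T4}
Final holders: {T4} -> 1 thread(s)

Answer: 1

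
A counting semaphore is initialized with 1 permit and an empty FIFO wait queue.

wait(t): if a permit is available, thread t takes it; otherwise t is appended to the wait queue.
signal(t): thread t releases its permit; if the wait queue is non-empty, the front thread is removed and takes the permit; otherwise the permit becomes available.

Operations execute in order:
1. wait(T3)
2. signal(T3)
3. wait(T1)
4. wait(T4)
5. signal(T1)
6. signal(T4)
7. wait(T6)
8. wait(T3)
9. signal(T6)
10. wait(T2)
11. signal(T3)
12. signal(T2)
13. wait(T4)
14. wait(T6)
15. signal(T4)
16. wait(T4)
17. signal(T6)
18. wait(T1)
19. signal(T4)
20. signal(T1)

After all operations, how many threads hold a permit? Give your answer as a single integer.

Answer: 0

Derivation:
Step 1: wait(T3) -> count=0 queue=[] holders={T3}
Step 2: signal(T3) -> count=1 queue=[] holders={none}
Step 3: wait(T1) -> count=0 queue=[] holders={T1}
Step 4: wait(T4) -> count=0 queue=[T4] holders={T1}
Step 5: signal(T1) -> count=0 queue=[] holders={T4}
Step 6: signal(T4) -> count=1 queue=[] holders={none}
Step 7: wait(T6) -> count=0 queue=[] holders={T6}
Step 8: wait(T3) -> count=0 queue=[T3] holders={T6}
Step 9: signal(T6) -> count=0 queue=[] holders={T3}
Step 10: wait(T2) -> count=0 queue=[T2] holders={T3}
Step 11: signal(T3) -> count=0 queue=[] holders={T2}
Step 12: signal(T2) -> count=1 queue=[] holders={none}
Step 13: wait(T4) -> count=0 queue=[] holders={T4}
Step 14: wait(T6) -> count=0 queue=[T6] holders={T4}
Step 15: signal(T4) -> count=0 queue=[] holders={T6}
Step 16: wait(T4) -> count=0 queue=[T4] holders={T6}
Step 17: signal(T6) -> count=0 queue=[] holders={T4}
Step 18: wait(T1) -> count=0 queue=[T1] holders={T4}
Step 19: signal(T4) -> count=0 queue=[] holders={T1}
Step 20: signal(T1) -> count=1 queue=[] holders={none}
Final holders: {none} -> 0 thread(s)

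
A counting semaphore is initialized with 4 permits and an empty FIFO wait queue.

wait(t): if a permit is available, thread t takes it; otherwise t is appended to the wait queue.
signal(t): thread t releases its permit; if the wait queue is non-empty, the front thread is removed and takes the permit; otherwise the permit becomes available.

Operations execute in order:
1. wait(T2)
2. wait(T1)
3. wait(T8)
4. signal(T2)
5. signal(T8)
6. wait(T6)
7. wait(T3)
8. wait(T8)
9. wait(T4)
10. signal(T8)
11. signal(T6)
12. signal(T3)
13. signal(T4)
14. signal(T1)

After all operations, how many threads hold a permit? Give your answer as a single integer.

Step 1: wait(T2) -> count=3 queue=[] holders={T2}
Step 2: wait(T1) -> count=2 queue=[] holders={T1,T2}
Step 3: wait(T8) -> count=1 queue=[] holders={T1,T2,T8}
Step 4: signal(T2) -> count=2 queue=[] holders={T1,T8}
Step 5: signal(T8) -> count=3 queue=[] holders={T1}
Step 6: wait(T6) -> count=2 queue=[] holders={T1,T6}
Step 7: wait(T3) -> count=1 queue=[] holders={T1,T3,T6}
Step 8: wait(T8) -> count=0 queue=[] holders={T1,T3,T6,T8}
Step 9: wait(T4) -> count=0 queue=[T4] holders={T1,T3,T6,T8}
Step 10: signal(T8) -> count=0 queue=[] holders={T1,T3,T4,T6}
Step 11: signal(T6) -> count=1 queue=[] holders={T1,T3,T4}
Step 12: signal(T3) -> count=2 queue=[] holders={T1,T4}
Step 13: signal(T4) -> count=3 queue=[] holders={T1}
Step 14: signal(T1) -> count=4 queue=[] holders={none}
Final holders: {none} -> 0 thread(s)

Answer: 0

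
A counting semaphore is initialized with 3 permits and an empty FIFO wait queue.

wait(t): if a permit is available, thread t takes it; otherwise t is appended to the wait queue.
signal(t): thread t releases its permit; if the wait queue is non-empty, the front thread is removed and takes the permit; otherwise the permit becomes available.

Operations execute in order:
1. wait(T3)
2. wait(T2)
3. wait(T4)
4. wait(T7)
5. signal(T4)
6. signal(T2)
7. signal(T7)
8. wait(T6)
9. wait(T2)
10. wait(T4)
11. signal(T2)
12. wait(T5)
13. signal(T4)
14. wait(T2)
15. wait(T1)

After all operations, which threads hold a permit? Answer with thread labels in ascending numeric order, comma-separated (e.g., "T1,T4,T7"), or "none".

Answer: T3,T5,T6

Derivation:
Step 1: wait(T3) -> count=2 queue=[] holders={T3}
Step 2: wait(T2) -> count=1 queue=[] holders={T2,T3}
Step 3: wait(T4) -> count=0 queue=[] holders={T2,T3,T4}
Step 4: wait(T7) -> count=0 queue=[T7] holders={T2,T3,T4}
Step 5: signal(T4) -> count=0 queue=[] holders={T2,T3,T7}
Step 6: signal(T2) -> count=1 queue=[] holders={T3,T7}
Step 7: signal(T7) -> count=2 queue=[] holders={T3}
Step 8: wait(T6) -> count=1 queue=[] holders={T3,T6}
Step 9: wait(T2) -> count=0 queue=[] holders={T2,T3,T6}
Step 10: wait(T4) -> count=0 queue=[T4] holders={T2,T3,T6}
Step 11: signal(T2) -> count=0 queue=[] holders={T3,T4,T6}
Step 12: wait(T5) -> count=0 queue=[T5] holders={T3,T4,T6}
Step 13: signal(T4) -> count=0 queue=[] holders={T3,T5,T6}
Step 14: wait(T2) -> count=0 queue=[T2] holders={T3,T5,T6}
Step 15: wait(T1) -> count=0 queue=[T2,T1] holders={T3,T5,T6}
Final holders: T3,T5,T6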